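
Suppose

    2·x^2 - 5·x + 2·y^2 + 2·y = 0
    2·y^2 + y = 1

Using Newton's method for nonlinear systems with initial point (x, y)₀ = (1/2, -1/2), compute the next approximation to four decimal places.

(-0.3333, -1.5000)

At (1/2, -1/2): F = (-2.5000, -1.0000).
Jacobian J = [[4·x - 5, 4·y + 2], [0, 4·y + 1]].
At the point, J = [[-3.0000, 0.0000], [0.0000, -1.0000]] (det J = 3.0000).
Solving J·Δ = −F gives Δ = (-0.8333, -1.0000).
Then the next iterate is (x, y)₁ = (-0.3333, -1.5000).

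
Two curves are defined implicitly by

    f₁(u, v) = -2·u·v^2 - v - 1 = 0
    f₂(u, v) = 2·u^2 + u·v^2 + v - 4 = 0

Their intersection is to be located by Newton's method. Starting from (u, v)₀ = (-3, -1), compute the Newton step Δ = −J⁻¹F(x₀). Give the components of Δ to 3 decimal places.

(1.096, 0.293)

At (-3, -1): F = (6.000, 10.000).
Jacobian J = [[-2·v^2, -4·u·v - 1], [4·u + v^2, 2·u·v + 1]].
At the point, J = [[-2.000, -13.000], [-11.000, 7.000]] (det J = -157.000).
Solving J·Δ = −F gives Δ = (1.096, 0.293).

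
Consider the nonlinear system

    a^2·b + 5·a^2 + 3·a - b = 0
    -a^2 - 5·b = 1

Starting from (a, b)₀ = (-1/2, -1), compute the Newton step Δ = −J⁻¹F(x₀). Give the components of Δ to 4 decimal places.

(-0.0543, 0.7391)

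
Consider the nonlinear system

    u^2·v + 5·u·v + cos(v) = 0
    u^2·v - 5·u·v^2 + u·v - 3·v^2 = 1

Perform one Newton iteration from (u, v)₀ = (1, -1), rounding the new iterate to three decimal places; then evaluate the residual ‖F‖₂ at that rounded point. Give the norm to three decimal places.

At (1, -1): F = (-5.45970, -11.000).
Jacobian J = [[2·u·v + 5·v, u^2 + 5·u - sin(v)], [2·u·v - 5·v^2 + v, u^2 - 10·u·v + u - 6·v]].
At the point, J = [[-7.000, 6.84147], [-8.000, 18.000]] (det J = -71.26823).
Solving J·Δ = −F gives Δ = (-0.323, 0.468).
Then the next iterate is (u, v)₁ = (0.677, -0.532).
Re-evaluating at (0.677, -0.532): F = (-1.18286, -3.41110), so ‖F‖₂ = 3.610.

3.610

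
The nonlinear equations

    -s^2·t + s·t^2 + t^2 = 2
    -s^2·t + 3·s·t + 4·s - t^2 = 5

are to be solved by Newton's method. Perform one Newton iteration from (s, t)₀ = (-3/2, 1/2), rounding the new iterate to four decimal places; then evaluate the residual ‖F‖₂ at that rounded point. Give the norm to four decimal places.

At (-3/2, 1/2): F = (-3.2500, -14.6250).
Jacobian J = [[-2·s·t + t^2, -s^2 + 2·s·t + 2·t], [-2·s·t + 3·t + 4, -s^2 + 3·s - 2·t]].
At the point, J = [[1.7500, -2.7500], [7.0000, -7.7500]] (det J = 5.6875).
Solving J·Δ = −F gives Δ = (2.6429, 0.5000).
Then the next iterate is (s, t)₁ = (1.1429, 1.0000).
Re-evaluating at (1.1429, 1.0000): F = (-1.163320, 0.694080), so ‖F‖₂ = 1.3546.

1.3546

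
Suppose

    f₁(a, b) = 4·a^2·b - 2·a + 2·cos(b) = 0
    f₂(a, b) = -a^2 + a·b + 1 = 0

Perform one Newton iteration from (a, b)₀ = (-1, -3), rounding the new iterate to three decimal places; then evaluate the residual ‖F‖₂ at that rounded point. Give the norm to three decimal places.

At (-1, -3): F = (-11.97998, 3.000).
Jacobian J = [[8·a·b - 2, 4·a^2 - 2·sin(b)], [-2·a + b, a]].
At the point, J = [[22.000, 4.28224], [-1.000, -1.000]] (det J = -17.71776).
Solving J·Δ = −F gives Δ = (-0.049, 3.049).
Then the next iterate is (a, b)₁ = (-1.049, 0.049).
Re-evaluating at (-1.049, 0.049): F = (4.31128, -0.15180), so ‖F‖₂ = 4.314.

4.314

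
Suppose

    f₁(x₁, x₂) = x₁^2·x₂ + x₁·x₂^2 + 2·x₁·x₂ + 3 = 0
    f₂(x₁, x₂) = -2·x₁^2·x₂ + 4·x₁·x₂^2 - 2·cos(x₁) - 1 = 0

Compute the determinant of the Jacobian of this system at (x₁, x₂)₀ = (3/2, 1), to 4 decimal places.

45.0413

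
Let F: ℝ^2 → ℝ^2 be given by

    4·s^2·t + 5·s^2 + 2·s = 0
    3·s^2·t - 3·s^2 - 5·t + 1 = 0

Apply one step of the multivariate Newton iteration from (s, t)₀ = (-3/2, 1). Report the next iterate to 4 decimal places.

(0.0129, 3.2857)

At (-3/2, 1): F = (17.2500, -4.0000).
Jacobian J = [[8·s·t + 10·s + 2, 4·s^2], [6·s·t - 6·s, 3·s^2 - 5]].
At the point, J = [[-25.0000, 9.0000], [0.0000, 1.7500]] (det J = -43.7500).
Solving J·Δ = −F gives Δ = (1.5129, 2.2857).
Then the next iterate is (s, t)₁ = (0.0129, 3.2857).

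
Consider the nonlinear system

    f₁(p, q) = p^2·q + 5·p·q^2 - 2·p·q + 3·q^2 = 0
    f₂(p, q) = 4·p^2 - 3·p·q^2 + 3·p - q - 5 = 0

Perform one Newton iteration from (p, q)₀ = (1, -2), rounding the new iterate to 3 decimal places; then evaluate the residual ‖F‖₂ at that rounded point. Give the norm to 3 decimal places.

10.526

At (1, -2): F = (34.000, -8.000).
Jacobian J = [[2·p·q + 5·q^2 - 2·q, p^2 + 10·p·q - 2·p + 6·q], [8·p - 3·q^2 + 3, -6·p·q - 1]].
At the point, J = [[20.000, -33.000], [-1.000, 11.000]] (det J = 187.000).
Solving J·Δ = −F gives Δ = (-0.588, 0.674).
Then the next iterate is (p, q)₁ = (0.412, -1.326).
Re-evaluating at (0.412, -1.326): F = (9.76442, -3.93225), so ‖F‖₂ = 10.526.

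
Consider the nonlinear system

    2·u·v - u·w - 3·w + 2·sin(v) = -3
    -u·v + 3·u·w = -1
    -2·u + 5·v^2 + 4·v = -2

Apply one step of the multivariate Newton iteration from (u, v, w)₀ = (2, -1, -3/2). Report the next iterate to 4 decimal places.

At (2, -1, -3/2): F = (4.817058, -6.0000, -1.0000).
Jacobian J = [[2·v - w, 2·u + 2·cos(v), -u - 3], [-v + 3·w, -u, 3·u], [-2, 10·v + 4, 0]].
At the point, J = [[-0.5000, 5.080605, -5.0000], [-3.5000, -2.0000, 6.0000], [-2.0000, -6.0000, 0.0000]] (det J = -163.967255).
Solving J·Δ = −F gives Δ = (-0.1651, -0.1116, 0.8665).
Then the next iterate is (u, v, w)₁ = (1.8349, -1.1116, -0.6335).

(1.8349, -1.1116, -0.6335)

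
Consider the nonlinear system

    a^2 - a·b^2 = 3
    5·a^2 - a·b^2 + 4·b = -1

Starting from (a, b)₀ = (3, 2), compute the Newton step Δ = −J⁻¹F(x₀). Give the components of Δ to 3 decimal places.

(-1.865, -0.811)

At (3, 2): F = (-6.000, 42.000).
Jacobian J = [[2·a - b^2, -2·a·b], [10·a - b^2, -2·a·b + 4]].
At the point, J = [[2.000, -12.000], [26.000, -8.000]] (det J = 296.000).
Solving J·Δ = −F gives Δ = (-1.865, -0.811).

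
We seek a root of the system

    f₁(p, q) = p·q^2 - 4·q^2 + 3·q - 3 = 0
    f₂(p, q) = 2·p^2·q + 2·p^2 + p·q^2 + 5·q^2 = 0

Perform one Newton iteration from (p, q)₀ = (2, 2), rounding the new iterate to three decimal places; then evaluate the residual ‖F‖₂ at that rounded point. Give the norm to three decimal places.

At (2, 2): F = (-5.000, 52.000).
Jacobian J = [[q^2, 2·p·q - 8·q + 3], [4·p·q + 4·p + q^2, 2·p^2 + 2·p·q + 10·q]].
At the point, J = [[4.000, -5.000], [28.000, 36.000]] (det J = 284.000).
Solving J·Δ = −F gives Δ = (-0.282, -1.225).
Then the next iterate is (p, q)₁ = (1.718, 0.775).
Re-evaluating at (1.718, 0.775): F = (-2.04563, 14.51291), so ‖F‖₂ = 14.656.

14.656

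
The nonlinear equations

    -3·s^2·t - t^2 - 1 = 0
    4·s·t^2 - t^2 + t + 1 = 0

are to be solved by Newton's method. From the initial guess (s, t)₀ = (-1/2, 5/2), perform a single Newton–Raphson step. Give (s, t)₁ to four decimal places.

(-1.5339, -0.4355)

At (-1/2, 5/2): F = (-9.1250, -15.2500).
Jacobian J = [[-6·s·t, -3·s^2 - 2·t], [4·t^2, 8·s·t - 2·t + 1]].
At the point, J = [[7.5000, -5.7500], [25.0000, -14.0000]] (det J = 38.7500).
Solving J·Δ = −F gives Δ = (-1.0339, -2.9355).
Then the next iterate is (s, t)₁ = (-1.5339, -0.4355).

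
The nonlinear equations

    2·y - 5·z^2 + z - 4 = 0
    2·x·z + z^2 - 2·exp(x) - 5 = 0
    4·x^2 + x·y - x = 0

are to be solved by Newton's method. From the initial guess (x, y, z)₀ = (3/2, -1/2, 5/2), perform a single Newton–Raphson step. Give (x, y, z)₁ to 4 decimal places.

(-0.1759, 6.7315, 1.6964)

At (3/2, -1/2, 5/2): F = (-33.7500, -0.213378, 6.7500).
Jacobian J = [[0, 2, -10·z + 1], [2·z - 2·exp(x), 0, 2·x + 2·z], [8·x + y - 1, x, 0]].
At the point, J = [[0.0000, 2.0000, -24.0000], [-3.963378, 0.0000, 8.0000], [10.5000, 1.5000, 0.0000]] (det J = 310.681613).
Solving J·Δ = −F gives Δ = (-1.6759, 7.2315, -0.8036).
Then the next iterate is (x, y, z)₁ = (-0.1759, 6.7315, 1.6964).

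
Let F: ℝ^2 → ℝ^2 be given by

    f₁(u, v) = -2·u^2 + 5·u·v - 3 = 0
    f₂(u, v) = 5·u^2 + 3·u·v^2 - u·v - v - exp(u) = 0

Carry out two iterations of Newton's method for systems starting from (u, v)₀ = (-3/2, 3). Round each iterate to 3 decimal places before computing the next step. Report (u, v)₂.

(0.169, 1.932)

At (-3/2, 3): F = (-30.000, -27.97313).
Jacobian J = [[-4·u + 5·v, 5·u], [10·u + 3·v^2 - v - exp(u), 6·u·v - u - 1]].
At the point, J = [[21.000, -7.500], [8.77687, -26.500]] (det J = -490.67348).
Solving J·Δ = −F gives Δ = (1.193, -0.661).
Then the next iterate is (u, v)₁ = (-0.307, 2.339).
Round to (-0.307, 2.339) and repeat: F = (-6.77886, -6.92405), J = [[12.923, -1.535], [10.26811, -5.00144]].
Δ = (0.476, -0.407), so (u, v)₂ = (0.169, 1.932).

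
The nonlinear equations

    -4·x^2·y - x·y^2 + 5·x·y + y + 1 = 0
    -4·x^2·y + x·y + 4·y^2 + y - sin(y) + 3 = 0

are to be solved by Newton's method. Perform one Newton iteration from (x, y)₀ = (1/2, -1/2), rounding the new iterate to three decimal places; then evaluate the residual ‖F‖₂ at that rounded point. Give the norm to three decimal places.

At (1/2, -1/2): F = (-0.375, 4.22943).
Jacobian J = [[-8·x·y - y^2 + 5·y, -4·x^2 - 2·x·y + 5·x + 1], [-8·x·y + y, -4·x^2 + x + 8·y - cos(y) + 1]].
At the point, J = [[-0.750, 3.000], [1.500, -4.37758]] (det J = -1.21681).
Solving J·Δ = −F gives Δ = (-9.078, -2.145).
Then the next iterate is (x, y)₁ = (-8.578, -2.645).
Re-evaluating at (-8.578, -2.645): F = (950.30940, 830.00279), so ‖F‖₂ = 1261.742.

1261.742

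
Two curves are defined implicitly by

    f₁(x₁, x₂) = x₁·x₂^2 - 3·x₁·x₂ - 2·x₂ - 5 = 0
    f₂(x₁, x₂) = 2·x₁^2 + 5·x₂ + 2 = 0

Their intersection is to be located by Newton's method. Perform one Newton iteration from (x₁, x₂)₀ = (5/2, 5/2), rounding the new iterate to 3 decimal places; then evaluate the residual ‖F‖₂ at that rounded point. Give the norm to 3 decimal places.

46.432

At (5/2, 5/2): F = (-13.125, 27.000).
Jacobian J = [[x₂^2 - 3·x₂, 2·x₁·x₂ - 3·x₁ - 2], [4·x₁, 5]].
At the point, J = [[-1.250, 3.000], [10.000, 5.000]] (det J = -36.250).
Solving J·Δ = −F gives Δ = (-4.045, 2.690).
Then the next iterate is (x₁, x₂)₁ = (-1.545, 5.190).
Re-evaluating at (-1.545, 5.190): F = (-32.94062, 32.72405), so ‖F‖₂ = 46.432.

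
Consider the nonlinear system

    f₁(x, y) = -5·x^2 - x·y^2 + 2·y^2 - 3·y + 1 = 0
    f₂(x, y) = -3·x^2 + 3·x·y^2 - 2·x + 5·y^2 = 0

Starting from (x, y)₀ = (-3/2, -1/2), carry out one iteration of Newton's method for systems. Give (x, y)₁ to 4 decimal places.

(-1.0436, -0.6759)

At (-3/2, -1/2): F = (-7.8750, -3.6250).
Jacobian J = [[-10·x - y^2, -2·x·y + 4·y - 3], [-6·x + 3·y^2 - 2, 6·x·y + 10·y]].
At the point, J = [[14.7500, -6.5000], [7.7500, -0.5000]] (det J = 43.0000).
Solving J·Δ = −F gives Δ = (0.4564, -0.1759).
Then the next iterate is (x, y)₁ = (-1.0436, -0.6759).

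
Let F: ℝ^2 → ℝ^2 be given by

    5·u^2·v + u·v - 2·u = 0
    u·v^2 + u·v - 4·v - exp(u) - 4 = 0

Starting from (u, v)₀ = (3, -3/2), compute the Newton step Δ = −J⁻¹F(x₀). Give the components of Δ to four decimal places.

At (3, -3/2): F = (-78.0000, -15.835537).
Jacobian J = [[10·u·v + v - 2, 5·u^2 + u], [v^2 + v - exp(u), 2·u·v + u - 4]].
At the point, J = [[-48.5000, 48.0000], [-19.335537, -10.0000]] (det J = 1413.105772).
Solving J·Δ = −F gives Δ = (-1.0899, 0.5238).

(-1.0899, 0.5238)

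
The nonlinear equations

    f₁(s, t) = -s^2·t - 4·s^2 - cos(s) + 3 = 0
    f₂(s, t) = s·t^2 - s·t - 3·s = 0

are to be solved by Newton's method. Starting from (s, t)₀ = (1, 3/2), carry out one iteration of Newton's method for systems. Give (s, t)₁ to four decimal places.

(0.6309, 2.2097)

At (1, 3/2): F = (-3.040302, -2.2500).
Jacobian J = [[-2·s·t - 8·s + sin(s), -s^2], [t^2 - t - 3, 2·s·t - s]].
At the point, J = [[-10.158529, -1.0000], [-2.2500, 2.0000]] (det J = -22.567058).
Solving J·Δ = −F gives Δ = (-0.3691, 0.7097).
Then the next iterate is (s, t)₁ = (0.6309, 2.2097).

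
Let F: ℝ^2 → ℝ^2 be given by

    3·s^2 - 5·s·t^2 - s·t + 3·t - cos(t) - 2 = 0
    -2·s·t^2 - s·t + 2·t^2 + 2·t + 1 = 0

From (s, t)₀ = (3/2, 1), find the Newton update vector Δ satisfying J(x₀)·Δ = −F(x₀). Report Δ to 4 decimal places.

(0.2122, -0.0911)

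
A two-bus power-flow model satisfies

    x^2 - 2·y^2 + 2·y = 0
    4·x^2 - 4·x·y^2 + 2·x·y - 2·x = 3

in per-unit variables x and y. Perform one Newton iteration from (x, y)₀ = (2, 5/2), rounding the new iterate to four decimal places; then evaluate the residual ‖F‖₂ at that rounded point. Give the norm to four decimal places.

10.1627

At (2, 5/2): F = (-3.5000, -31.0000).
Jacobian J = [[2·x, -4·y + 2], [8·x - 4·y^2 + 2·y - 2, -8·x·y + 2·x]].
At the point, J = [[4.0000, -8.0000], [-6.0000, -36.0000]] (det J = -192.0000).
Solving J·Δ = −F gives Δ = (-0.6354, -0.7552).
Then the next iterate is (x, y)₁ = (1.3646, 1.7448).
Re-evaluating at (1.3646, 1.7448): F = (-0.736921, -10.135914), so ‖F‖₂ = 10.1627.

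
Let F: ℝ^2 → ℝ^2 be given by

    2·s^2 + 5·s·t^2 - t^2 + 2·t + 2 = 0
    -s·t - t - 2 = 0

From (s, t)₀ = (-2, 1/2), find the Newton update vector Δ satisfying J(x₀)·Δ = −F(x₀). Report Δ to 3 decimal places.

(-0.467, 1.267)

At (-2, 1/2): F = (8.250, -1.500).
Jacobian J = [[4·s + 5·t^2, 10·s·t - 2·t + 2], [-t, -s - 1]].
At the point, J = [[-6.750, -9.000], [-0.500, 1.000]] (det J = -11.250).
Solving J·Δ = −F gives Δ = (-0.467, 1.267).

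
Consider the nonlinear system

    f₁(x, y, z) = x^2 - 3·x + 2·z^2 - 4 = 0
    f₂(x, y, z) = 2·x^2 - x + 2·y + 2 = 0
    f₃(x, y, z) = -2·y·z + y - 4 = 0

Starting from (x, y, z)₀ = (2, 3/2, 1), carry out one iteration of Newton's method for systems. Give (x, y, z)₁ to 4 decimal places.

(2.7059, -6.4706, 1.8235)

At (2, 3/2, 1): F = (-4.0000, 11.0000, -5.5000).
Jacobian J = [[2·x - 3, 0, 4·z], [4·x - 1, 2, 0], [0, -2·z + 1, -2·y]].
At the point, J = [[1.0000, 0.0000, 4.0000], [7.0000, 2.0000, 0.0000], [0.0000, -1.0000, -3.0000]] (det J = -34.0000).
Solving J·Δ = −F gives Δ = (0.7059, -7.9706, 0.8235).
Then the next iterate is (x, y, z)₁ = (2.7059, -6.4706, 1.8235).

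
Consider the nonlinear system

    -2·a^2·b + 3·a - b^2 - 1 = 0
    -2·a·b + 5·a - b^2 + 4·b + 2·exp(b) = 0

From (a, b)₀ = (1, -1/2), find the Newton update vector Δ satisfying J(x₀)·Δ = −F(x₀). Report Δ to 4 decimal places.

(-0.6114, -0.3072)

At (1, -1/2): F = (2.7500, 4.963061).
Jacobian J = [[-4·a·b + 3, -2·a^2 - 2·b], [-2·b + 5, -2·a - 2·b + 2·exp(b) + 4]].
At the point, J = [[5.0000, -1.0000], [6.0000, 4.213061]] (det J = 27.065307).
Solving J·Δ = −F gives Δ = (-0.6114, -0.3072).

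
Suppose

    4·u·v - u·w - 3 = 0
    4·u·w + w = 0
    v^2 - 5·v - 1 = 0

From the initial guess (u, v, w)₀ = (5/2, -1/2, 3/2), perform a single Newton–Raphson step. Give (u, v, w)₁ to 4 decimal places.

At (5/2, -1/2, 3/2): F = (-11.7500, 16.5000, 1.7500).
Jacobian J = [[4·v - w, 4·u, -u], [4·w, 0, 4·u + 1], [0, 2·v - 5, 0]].
At the point, J = [[-3.5000, 10.0000, -2.5000], [6.0000, 0.0000, 11.0000], [0.0000, -6.0000, 0.0000]] (det J = -141.0000).
Solving J·Δ = −F gives Δ = (-2.3794, 0.2917, -0.2021).
Then the next iterate is (u, v, w)₁ = (0.1206, -0.2083, 1.2979).

(0.1206, -0.2083, 1.2979)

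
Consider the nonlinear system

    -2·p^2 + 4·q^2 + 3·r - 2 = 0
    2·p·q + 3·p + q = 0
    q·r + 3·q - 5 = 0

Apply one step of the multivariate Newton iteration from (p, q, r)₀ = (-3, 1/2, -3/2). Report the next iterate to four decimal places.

At (-3, 1/2, -3/2): F = (-23.5000, -11.5000, -4.2500).
Jacobian J = [[-4·p, 8·q, 3], [2·q + 3, 2·p + 1, 0], [0, r + 3, q]].
At the point, J = [[12.0000, 4.0000, 3.0000], [4.0000, -5.0000, 0.0000], [0.0000, 1.5000, 0.5000]] (det J = -20.0000).
Solving J·Δ = −F gives Δ = (-1.6875, -3.6500, 19.4500).
Then the next iterate is (p, q, r)₁ = (-4.6875, -3.1500, 17.9500).

(-4.6875, -3.1500, 17.9500)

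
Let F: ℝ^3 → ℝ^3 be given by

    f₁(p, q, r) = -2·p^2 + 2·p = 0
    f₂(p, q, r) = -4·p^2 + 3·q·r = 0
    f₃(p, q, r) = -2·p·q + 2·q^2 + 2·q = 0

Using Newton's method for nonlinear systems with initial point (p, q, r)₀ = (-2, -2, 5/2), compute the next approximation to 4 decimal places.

At (-2, -2, 5/2): F = (-12.0000, -31.0000, -4.0000).
Jacobian J = [[-4·p + 2, 0, 0], [-8·p, 3·r, 3·q], [-2·q, -2·p + 4·q + 2, 0]].
At the point, J = [[10.0000, 0.0000, 0.0000], [16.0000, 7.5000, -6.0000], [4.0000, -2.0000, 0.0000]] (det J = -120.0000).
Solving J·Δ = −F gives Δ = (1.2000, 0.4000, -1.4667).
Then the next iterate is (p, q, r)₁ = (-0.8000, -1.6000, 1.0333).

(-0.8000, -1.6000, 1.0333)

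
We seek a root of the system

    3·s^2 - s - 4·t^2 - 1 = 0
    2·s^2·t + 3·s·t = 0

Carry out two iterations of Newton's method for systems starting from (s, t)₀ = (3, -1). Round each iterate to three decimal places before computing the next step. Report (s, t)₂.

(1.097, -0.397)

At (3, -1): F = (19.000, -27.000).
Jacobian J = [[6·s - 1, -8·t], [4·s·t + 3·t, 2·s^2 + 3·s]].
At the point, J = [[17.000, 8.000], [-15.000, 27.000]] (det J = 579.000).
Solving J·Δ = −F gives Δ = (-1.259, 0.301).
Then the next iterate is (s, t)₁ = (1.741, -0.699).
Round to (1.741, -0.699) and repeat: F = (4.39784, -7.88833), J = [[9.446, 5.592], [-6.96484, 11.28516]].
Δ = (-0.644, 0.302), so (s, t)₂ = (1.097, -0.397).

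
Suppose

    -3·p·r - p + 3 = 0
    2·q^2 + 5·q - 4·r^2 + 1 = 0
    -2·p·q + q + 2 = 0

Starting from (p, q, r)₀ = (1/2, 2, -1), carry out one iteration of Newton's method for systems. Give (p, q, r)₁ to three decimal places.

(1.000, -1.205, 2.333)

At (1/2, 2, -1): F = (4.000, 15.000, 2.000).
Jacobian J = [[-3·r - 1, 0, -3·p], [0, 4·q + 5, -8·r], [-2·q, -2·p + 1, 0]].
At the point, J = [[2.000, 0.000, -1.500], [0.000, 13.000, 8.000], [-4.000, 0.000, 0.000]] (det J = -78.000).
Solving J·Δ = −F gives Δ = (0.500, -3.205, 3.333).
Then the next iterate is (p, q, r)₁ = (1.000, -1.205, 2.333).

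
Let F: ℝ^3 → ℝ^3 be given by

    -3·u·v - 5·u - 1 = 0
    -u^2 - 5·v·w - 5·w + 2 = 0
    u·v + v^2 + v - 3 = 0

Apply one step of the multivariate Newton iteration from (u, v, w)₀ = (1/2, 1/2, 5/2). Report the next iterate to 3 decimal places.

(-0.379, 1.476, -1.276)

At (1/2, 1/2, 5/2): F = (-4.250, -17.000, -2.000).
Jacobian J = [[-3·v - 5, -3·u, 0], [-2·u, -5·w, -5·v - 5], [v, u + 2·v + 1, 0]].
At the point, J = [[-6.500, -1.500, 0.000], [-1.000, -12.500, -7.500], [0.500, 2.500, 0.000]] (det J = -116.250).
Solving J·Δ = −F gives Δ = (-0.879, 0.976, -3.776).
Then the next iterate is (u, v, w)₁ = (-0.379, 1.476, -1.276).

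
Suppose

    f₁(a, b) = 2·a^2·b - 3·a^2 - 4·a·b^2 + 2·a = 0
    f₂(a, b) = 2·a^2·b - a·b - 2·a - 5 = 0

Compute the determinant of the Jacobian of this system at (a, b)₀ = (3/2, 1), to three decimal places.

J = [[4·a·b - 6·a - 4·b^2 + 2, 2·a^2 - 8·a·b], [4·a·b - b - 2, 2·a^2 - a]].
At the point, J = [[-5.000, -7.500], [3.000, 3.000]].
det J = 7.500.

7.500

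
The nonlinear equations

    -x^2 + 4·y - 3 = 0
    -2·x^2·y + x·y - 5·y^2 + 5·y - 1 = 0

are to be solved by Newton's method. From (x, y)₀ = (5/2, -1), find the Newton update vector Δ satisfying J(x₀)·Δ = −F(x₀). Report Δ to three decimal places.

(-1.020, 2.037)

At (5/2, -1): F = (-13.250, -1.000).
Jacobian J = [[-2·x, 4], [-4·x·y + y, -2·x^2 + x - 10·y + 5]].
At the point, J = [[-5.000, 4.000], [9.000, 5.000]] (det J = -61.000).
Solving J·Δ = −F gives Δ = (-1.020, 2.037).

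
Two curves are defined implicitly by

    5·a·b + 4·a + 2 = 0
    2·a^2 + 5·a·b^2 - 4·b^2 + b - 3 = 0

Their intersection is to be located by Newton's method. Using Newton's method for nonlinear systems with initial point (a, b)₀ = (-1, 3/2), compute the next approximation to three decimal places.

At (-1, 3/2): F = (-9.500, -19.750).
Jacobian J = [[5·b + 4, 5·a], [4·a + 5·b^2, 10·a·b - 8·b + 1]].
At the point, J = [[11.500, -5.000], [7.250, -26.000]] (det J = -262.750).
Solving J·Δ = −F gives Δ = (0.564, -0.602).
Then the next iterate is (a, b)₁ = (-0.436, 0.898).

(-0.436, 0.898)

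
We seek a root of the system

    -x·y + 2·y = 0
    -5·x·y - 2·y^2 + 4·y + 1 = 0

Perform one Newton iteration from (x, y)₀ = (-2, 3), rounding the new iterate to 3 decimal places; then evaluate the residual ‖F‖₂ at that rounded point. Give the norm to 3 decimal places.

At (-2, 3): F = (12.000, 25.000).
Jacobian J = [[-y, -x + 2], [-5·y, -5·x - 4·y + 4]].
At the point, J = [[-3.000, 4.000], [-15.000, 2.000]] (det J = 54.000).
Solving J·Δ = −F gives Δ = (1.407, -1.944).
Then the next iterate is (x, y)₁ = (-0.593, 1.056).
Re-evaluating at (-0.593, 1.056): F = (2.73821, 6.12477), so ‖F‖₂ = 6.709.

6.709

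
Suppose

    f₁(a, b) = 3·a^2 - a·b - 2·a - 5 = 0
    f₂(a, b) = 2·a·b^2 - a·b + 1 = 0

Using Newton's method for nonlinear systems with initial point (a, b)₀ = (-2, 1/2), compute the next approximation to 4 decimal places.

At (-2, 1/2): F = (12.0000, 1.0000).
Jacobian J = [[6·a - b - 2, -a], [2·b^2 - b, 4·a·b - a]].
At the point, J = [[-14.5000, 2.0000], [0.0000, -2.0000]] (det J = 29.0000).
Solving J·Δ = −F gives Δ = (0.8966, 0.5000).
Then the next iterate is (a, b)₁ = (-1.1034, 1.0000).

(-1.1034, 1.0000)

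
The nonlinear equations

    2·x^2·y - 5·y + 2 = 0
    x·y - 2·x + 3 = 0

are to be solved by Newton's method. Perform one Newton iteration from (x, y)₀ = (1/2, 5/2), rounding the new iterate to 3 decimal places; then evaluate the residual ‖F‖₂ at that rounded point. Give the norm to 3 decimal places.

9.409

At (1/2, 5/2): F = (-9.250, 3.250).
Jacobian J = [[4·x·y, 2·x^2 - 5], [y - 2, x]].
At the point, J = [[5.000, -4.500], [0.500, 0.500]] (det J = 4.750).
Solving J·Δ = −F gives Δ = (-2.105, -4.395).
Then the next iterate is (x, y)₁ = (-1.605, -1.895).
Re-evaluating at (-1.605, -1.895): F = (1.71187, 9.25147), so ‖F‖₂ = 9.409.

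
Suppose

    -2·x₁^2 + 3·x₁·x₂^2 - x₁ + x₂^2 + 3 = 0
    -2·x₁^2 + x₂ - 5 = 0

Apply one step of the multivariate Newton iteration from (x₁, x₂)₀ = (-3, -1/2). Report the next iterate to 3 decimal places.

At (-3, -1/2): F = (-14.000, -23.500).
Jacobian J = [[-4·x₁ + 3·x₂^2 - 1, 6·x₁·x₂ + 2·x₂], [-4·x₁, 1]].
At the point, J = [[11.750, 8.000], [12.000, 1.000]] (det J = -84.250).
Solving J·Δ = −F gives Δ = (2.065, -1.283).
Then the next iterate is (x₁, x₂)₁ = (-0.935, -1.783).

(-0.935, -1.783)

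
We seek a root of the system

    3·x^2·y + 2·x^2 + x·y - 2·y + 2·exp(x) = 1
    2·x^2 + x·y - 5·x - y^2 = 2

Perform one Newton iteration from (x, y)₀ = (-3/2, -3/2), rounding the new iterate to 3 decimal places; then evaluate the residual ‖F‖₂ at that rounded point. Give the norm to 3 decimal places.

3.353

At (-3/2, -3/2): F = (-0.92874, 10.000).
Jacobian J = [[6·x·y + 4·x + y + 2·exp(x), 3·x^2 + x - 2], [4·x + y - 5, x - 2·y]].
At the point, J = [[6.44626, 3.250], [-12.500, 1.500]] (det J = 50.29439).
Solving J·Δ = −F gives Δ = (0.674, -1.051).
Then the next iterate is (x, y)₁ = (-0.826, -2.551).
Re-evaluating at (-0.826, -2.551): F = (3.22781, -0.90592), so ‖F‖₂ = 3.353.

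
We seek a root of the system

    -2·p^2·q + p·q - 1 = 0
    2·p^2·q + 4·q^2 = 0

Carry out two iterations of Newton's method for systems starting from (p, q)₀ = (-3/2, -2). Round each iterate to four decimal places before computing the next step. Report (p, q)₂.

At (-3/2, -2): F = (11.0000, 7.0000).
Jacobian J = [[-4·p·q + q, -2·p^2 + p], [4·p·q, 2·p^2 + 8·q]].
At the point, J = [[-14.0000, -6.0000], [12.0000, -11.5000]] (det J = 233.0000).
Solving J·Δ = −F gives Δ = (0.3627, 0.9871).
Then the next iterate is (p, q)₁ = (-1.1373, -1.0129).
Round to (-1.1373, -1.0129) and repeat: F = (2.772245, 1.483592), J = [[-5.620785, -3.724203], [4.607885, -5.516297]].
Δ = (0.2028, 0.4383), so (p, q)₂ = (-0.9345, -0.5746).

(-0.9345, -0.5746)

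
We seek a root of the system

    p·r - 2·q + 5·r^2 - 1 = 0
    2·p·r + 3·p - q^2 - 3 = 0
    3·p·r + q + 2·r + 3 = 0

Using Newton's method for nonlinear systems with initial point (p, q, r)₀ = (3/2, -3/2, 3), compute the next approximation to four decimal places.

(-0.4662, 2.8218, 1.8267)

At (3/2, -3/2, 3): F = (51.5000, 8.2500, 21.0000).
Jacobian J = [[r, -2, p + 10·r], [2·r + 3, -2·q, 2·p], [3·r, 1, 3·p + 2]].
At the point, J = [[3.0000, -2.0000, 31.5000], [9.0000, 3.0000, 3.0000], [9.0000, 1.0000, 6.5000]] (det J = -454.5000).
Solving J·Δ = −F gives Δ = (-1.9662, 4.3218, -1.1733).
Then the next iterate is (p, q, r)₁ = (-0.4662, 2.8218, 1.8267).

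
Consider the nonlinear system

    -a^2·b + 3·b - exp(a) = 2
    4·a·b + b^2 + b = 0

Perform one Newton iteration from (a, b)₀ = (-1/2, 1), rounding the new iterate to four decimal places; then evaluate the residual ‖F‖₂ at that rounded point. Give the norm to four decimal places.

At (-1/2, 1): F = (0.143469, 0.0000).
Jacobian J = [[-2·a·b - exp(a), -a^2 + 3], [4·b, 4·a + 2·b + 1]].
At the point, J = [[0.393469, 2.7500], [4.0000, 1.0000]] (det J = -10.606531).
Solving J·Δ = −F gives Δ = (0.0135, -0.0541).
Then the next iterate is (a, b)₁ = (-0.4865, 0.9459).
Re-evaluating at (-0.4865, 0.9459): F = (-0.000952, -0.000095), so ‖F‖₂ = 0.0010.

0.0010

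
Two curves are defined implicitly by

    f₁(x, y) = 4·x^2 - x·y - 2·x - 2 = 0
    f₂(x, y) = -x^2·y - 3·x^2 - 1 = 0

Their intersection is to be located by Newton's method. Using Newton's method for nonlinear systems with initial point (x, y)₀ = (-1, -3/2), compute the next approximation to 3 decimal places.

(-1.000, -4.000)

At (-1, -3/2): F = (2.500, -2.500).
Jacobian J = [[8·x - y - 2, -x], [-2·x·y - 6·x, -x^2]].
At the point, J = [[-8.500, 1.000], [3.000, -1.000]] (det J = 5.500).
Solving J·Δ = −F gives Δ = (0.000, -2.500).
Then the next iterate is (x, y)₁ = (-1.000, -4.000).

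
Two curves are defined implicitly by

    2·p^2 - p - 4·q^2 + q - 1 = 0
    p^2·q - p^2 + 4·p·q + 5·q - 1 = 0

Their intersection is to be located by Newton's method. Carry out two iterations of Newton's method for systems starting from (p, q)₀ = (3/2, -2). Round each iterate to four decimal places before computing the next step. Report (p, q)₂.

At (3/2, -2): F = (-16.0000, -29.7500).
Jacobian J = [[4·p - 1, -8·q + 1], [2·p·q - 2·p + 4·q, p^2 + 4·p + 5]].
At the point, J = [[5.0000, 17.0000], [-17.0000, 13.2500]] (det J = 355.2500).
Solving J·Δ = −F gives Δ = (-0.8269, 1.1844).
Then the next iterate is (p, q)₁ = (0.6731, -0.8156).
Round to (0.6731, -0.8156) and repeat: F = (-4.243386, -8.096504), J = [[1.6924, 7.5248], [-5.706561, 8.145464]].
Δ = (-0.4647, 0.6684), so (p, q)₂ = (0.2084, -0.1472).

(0.2084, -0.1472)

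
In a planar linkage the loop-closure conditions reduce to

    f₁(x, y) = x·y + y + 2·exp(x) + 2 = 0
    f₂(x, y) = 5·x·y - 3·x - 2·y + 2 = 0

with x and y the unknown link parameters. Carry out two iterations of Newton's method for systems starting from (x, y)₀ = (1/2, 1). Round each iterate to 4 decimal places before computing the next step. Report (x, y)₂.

(1.8086, -3.6307)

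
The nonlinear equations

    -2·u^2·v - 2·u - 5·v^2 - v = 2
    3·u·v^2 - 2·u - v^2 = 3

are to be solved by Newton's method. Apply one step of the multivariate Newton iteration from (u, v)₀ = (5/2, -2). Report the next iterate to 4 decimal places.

At (5/2, -2): F = (0.0000, 18.0000).
Jacobian J = [[-4·u·v - 2, -2·u^2 - 10·v - 1], [3·v^2 - 2, 6·u·v - 2·v]].
At the point, J = [[18.0000, 6.5000], [10.0000, -26.0000]] (det J = -533.0000).
Solving J·Δ = −F gives Δ = (-0.2195, 0.6079).
Then the next iterate is (u, v)₁ = (2.2805, -1.3921).

(2.2805, -1.3921)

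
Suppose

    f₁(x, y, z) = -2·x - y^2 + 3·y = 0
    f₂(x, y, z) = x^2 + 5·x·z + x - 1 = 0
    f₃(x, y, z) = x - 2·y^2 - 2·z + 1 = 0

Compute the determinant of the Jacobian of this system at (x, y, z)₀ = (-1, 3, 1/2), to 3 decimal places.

J = [[-2, -2·y + 3, 0], [2·x + 5·z + 1, 0, 5·x], [1, -4·y, -2]].
At the point, J = [[-2.000, -3.000, 0.000], [1.500, 0.000, -5.000], [1.000, -12.000, -2.000]].
det J = 126.000.

126.000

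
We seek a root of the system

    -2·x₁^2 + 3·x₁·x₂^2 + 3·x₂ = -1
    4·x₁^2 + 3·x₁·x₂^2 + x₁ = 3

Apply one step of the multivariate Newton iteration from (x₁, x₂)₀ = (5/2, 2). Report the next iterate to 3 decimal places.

(1.466, 1.320)

At (5/2, 2): F = (24.500, 54.500).
Jacobian J = [[-4·x₁ + 3·x₂^2, 6·x₁·x₂ + 3], [8·x₁ + 3·x₂^2 + 1, 6·x₁·x₂]].
At the point, J = [[2.000, 33.000], [33.000, 30.000]] (det J = -1029.000).
Solving J·Δ = −F gives Δ = (-1.034, -0.680).
Then the next iterate is (x₁, x₂)₁ = (1.466, 1.320).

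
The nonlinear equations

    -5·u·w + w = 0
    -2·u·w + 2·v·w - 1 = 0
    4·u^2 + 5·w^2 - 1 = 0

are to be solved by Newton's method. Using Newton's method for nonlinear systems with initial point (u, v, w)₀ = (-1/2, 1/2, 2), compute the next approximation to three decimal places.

(-0.124, 0.589, 1.075)

At (-1/2, 1/2, 2): F = (7.000, 3.000, 20.000).
Jacobian J = [[-5·w, 0, -5·u + 1], [-2·w, 2·w, -2·u + 2·v], [8·u, 0, 10·w]].
At the point, J = [[-10.000, 0.000, 3.500], [-4.000, 4.000, 2.000], [-4.000, 0.000, 20.000]] (det J = -744.000).
Solving J·Δ = −F gives Δ = (0.376, 0.089, -0.925).
Then the next iterate is (u, v, w)₁ = (-0.124, 0.589, 1.075).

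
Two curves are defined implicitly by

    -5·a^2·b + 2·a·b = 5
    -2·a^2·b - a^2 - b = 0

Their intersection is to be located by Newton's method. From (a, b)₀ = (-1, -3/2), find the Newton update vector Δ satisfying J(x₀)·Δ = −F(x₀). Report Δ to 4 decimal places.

(-0.3077, 1.5769)

At (-1, -3/2): F = (5.5000, 3.5000).
Jacobian J = [[-10·a·b + 2·b, -5·a^2 + 2·a], [-4·a·b - 2·a, -2·a^2 - 1]].
At the point, J = [[-18.0000, -7.0000], [-4.0000, -3.0000]] (det J = 26.0000).
Solving J·Δ = −F gives Δ = (-0.3077, 1.5769).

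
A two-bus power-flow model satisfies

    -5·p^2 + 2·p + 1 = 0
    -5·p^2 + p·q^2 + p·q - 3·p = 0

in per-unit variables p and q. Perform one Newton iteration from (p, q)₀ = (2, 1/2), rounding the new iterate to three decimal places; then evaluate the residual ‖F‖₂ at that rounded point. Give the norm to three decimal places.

4.839

At (2, 1/2): F = (-15.000, -24.500).
Jacobian J = [[-10·p + 2, 0], [-10·p + q^2 + q - 3, 2·p·q + p]].
At the point, J = [[-18.000, 0.000], [-22.250, 4.000]] (det J = -72.000).
Solving J·Δ = −F gives Δ = (-0.833, 1.490).
Then the next iterate is (p, q)₁ = (1.167, 1.990).
Re-evaluating at (1.167, 1.990): F = (-3.47545, -3.36668), so ‖F‖₂ = 4.839.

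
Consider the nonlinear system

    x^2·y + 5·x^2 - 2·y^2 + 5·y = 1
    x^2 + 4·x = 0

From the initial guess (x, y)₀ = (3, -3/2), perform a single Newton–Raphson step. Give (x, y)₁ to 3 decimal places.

(0.900, -0.220)

At (3, -3/2): F = (18.500, 21.000).
Jacobian J = [[2·x·y + 10·x, x^2 - 4·y + 5], [2·x + 4, 0]].
At the point, J = [[21.000, 20.000], [10.000, 0.000]] (det J = -200.000).
Solving J·Δ = −F gives Δ = (-2.100, 1.280).
Then the next iterate is (x, y)₁ = (0.900, -0.220).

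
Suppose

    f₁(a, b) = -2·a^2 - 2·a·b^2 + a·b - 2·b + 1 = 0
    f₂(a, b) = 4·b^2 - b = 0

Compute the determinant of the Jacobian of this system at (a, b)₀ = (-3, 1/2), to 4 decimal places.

J = [[-4·a - 2·b^2 + b, -4·a·b + a - 2], [0, 8·b - 1]].
At the point, J = [[12.0000, 1.0000], [0.0000, 3.0000]].
det J = 36.0000.

36.0000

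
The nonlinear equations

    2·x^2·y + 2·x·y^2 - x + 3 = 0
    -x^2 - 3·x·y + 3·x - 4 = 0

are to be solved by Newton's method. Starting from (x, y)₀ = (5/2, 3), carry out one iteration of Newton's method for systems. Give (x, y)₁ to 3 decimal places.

At (5/2, 3): F = (83.000, -25.250).
Jacobian J = [[4·x·y + 2·y^2 - 1, 2·x^2 + 4·x·y], [-2·x - 3·y + 3, -3·x]].
At the point, J = [[47.000, 42.500], [-11.000, -7.500]] (det J = 115.000).
Solving J·Δ = −F gives Δ = (-3.918, 2.380).
Then the next iterate is (x, y)₁ = (-1.418, 5.380).

(-1.418, 5.380)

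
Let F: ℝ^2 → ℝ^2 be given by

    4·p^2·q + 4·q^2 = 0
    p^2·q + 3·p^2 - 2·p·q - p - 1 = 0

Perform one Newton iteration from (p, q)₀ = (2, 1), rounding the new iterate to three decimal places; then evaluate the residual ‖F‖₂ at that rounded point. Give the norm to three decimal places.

6.294

At (2, 1): F = (20.000, 9.000).
Jacobian J = [[8·p·q, 4·p^2 + 8·q], [2·p·q + 6·p - 2·q - 1, p^2 - 2·p]].
At the point, J = [[16.000, 24.000], [13.000, 0.000]] (det J = -312.000).
Solving J·Δ = −F gives Δ = (-0.692, -0.372).
Then the next iterate is (p, q)₁ = (1.308, 0.628).
Re-evaluating at (1.308, 0.628): F = (5.87523, 2.25617), so ‖F‖₂ = 6.294.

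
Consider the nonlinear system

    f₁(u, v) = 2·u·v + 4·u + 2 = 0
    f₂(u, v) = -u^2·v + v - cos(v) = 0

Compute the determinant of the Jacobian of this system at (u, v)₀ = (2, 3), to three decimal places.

19.411

J = [[2·v + 4, 2·u], [-2·u·v, -u^2 + sin(v) + 1]].
At the point, J = [[10.000, 4.000], [-12.000, -2.85888]].
det J = 19.411.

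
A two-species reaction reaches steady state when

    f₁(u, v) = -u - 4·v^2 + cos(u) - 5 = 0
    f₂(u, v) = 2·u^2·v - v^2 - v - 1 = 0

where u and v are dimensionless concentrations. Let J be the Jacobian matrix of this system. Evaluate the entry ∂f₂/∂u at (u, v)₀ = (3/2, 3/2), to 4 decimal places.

∂f₂/∂u = 4·u·v.
At (3/2, 3/2) this is 9.0000.

9.0000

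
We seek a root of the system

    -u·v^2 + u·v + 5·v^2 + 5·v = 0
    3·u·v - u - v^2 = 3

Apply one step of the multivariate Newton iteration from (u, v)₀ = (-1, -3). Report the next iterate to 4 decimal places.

At (-1, -3): F = (42.0000, -2.0000).
Jacobian J = [[-v^2 + v, -2·u·v + u + 10·v + 5], [3·v - 1, 3·u - 2·v]].
At the point, J = [[-12.0000, -32.0000], [-10.0000, 3.0000]] (det J = -356.0000).
Solving J·Δ = −F gives Δ = (0.1742, 1.2472).
Then the next iterate is (u, v)₁ = (-0.8258, -1.7528).

(-0.8258, -1.7528)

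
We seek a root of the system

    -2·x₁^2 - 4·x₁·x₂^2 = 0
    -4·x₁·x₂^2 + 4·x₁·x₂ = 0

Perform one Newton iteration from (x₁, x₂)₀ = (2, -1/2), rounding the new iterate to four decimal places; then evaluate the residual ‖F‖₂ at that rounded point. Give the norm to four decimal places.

3.1374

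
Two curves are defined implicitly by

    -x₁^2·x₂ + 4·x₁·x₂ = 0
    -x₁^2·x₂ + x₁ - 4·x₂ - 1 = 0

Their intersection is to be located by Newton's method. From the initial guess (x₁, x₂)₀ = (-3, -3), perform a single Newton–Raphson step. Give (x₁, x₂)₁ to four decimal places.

(-0.4545, -3.6364)

At (-3, -3): F = (63.0000, 35.0000).
Jacobian J = [[-2·x₁·x₂ + 4·x₂, -x₁^2 + 4·x₁], [-2·x₁·x₂ + 1, -x₁^2 - 4]].
At the point, J = [[-30.0000, -21.0000], [-17.0000, -13.0000]] (det J = 33.0000).
Solving J·Δ = −F gives Δ = (2.5455, -0.6364).
Then the next iterate is (x₁, x₂)₁ = (-0.4545, -3.6364).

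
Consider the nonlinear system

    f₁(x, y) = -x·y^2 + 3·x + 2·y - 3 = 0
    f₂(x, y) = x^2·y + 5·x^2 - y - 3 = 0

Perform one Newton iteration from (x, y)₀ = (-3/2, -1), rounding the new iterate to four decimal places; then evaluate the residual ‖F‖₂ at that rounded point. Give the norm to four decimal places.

141.0019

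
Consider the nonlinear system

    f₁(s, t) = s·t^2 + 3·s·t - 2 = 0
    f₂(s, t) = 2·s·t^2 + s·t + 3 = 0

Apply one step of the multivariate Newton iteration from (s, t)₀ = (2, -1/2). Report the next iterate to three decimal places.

(3.200, 1.000)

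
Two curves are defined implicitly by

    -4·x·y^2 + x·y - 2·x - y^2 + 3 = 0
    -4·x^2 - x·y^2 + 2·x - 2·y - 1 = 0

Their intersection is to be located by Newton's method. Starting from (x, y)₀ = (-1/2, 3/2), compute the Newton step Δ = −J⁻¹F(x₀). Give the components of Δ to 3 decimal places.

(2.041, 5.554)

At (-1/2, 3/2): F = (5.500, -4.875).
Jacobian J = [[-4·y^2 + y - 2, -8·x·y + x - 2·y], [-8·x - y^2 + 2, -2·x·y - 2]].
At the point, J = [[-9.500, 2.500], [3.750, -0.500]] (det J = -4.625).
Solving J·Δ = −F gives Δ = (2.041, 5.554).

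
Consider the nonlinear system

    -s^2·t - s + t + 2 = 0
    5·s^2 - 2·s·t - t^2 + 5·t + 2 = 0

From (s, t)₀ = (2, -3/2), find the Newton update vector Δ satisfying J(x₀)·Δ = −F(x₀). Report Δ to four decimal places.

(-0.8174, 0.1376)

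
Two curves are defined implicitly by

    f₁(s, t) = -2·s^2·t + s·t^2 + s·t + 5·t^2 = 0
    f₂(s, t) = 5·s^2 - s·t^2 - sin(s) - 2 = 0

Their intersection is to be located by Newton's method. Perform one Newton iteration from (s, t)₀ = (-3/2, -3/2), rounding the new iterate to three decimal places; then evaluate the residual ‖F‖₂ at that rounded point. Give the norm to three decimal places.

5.581

At (-3/2, -3/2): F = (16.875, 13.62249).
Jacobian J = [[-4·s·t + t^2 + t, -2·s^2 + 2·s·t + s + 10·t], [10·s - t^2 - cos(s), -2·s·t]].
At the point, J = [[-8.250, -16.500], [-17.32074, -4.500]] (det J = -248.66716).
Solving J·Δ = −F gives Δ = (0.599, 0.723).
Then the next iterate is (s, t)₁ = (-0.901, -0.777).
Re-evaluating at (-0.901, -0.777): F = (4.43630, 3.38691), so ‖F‖₂ = 5.581.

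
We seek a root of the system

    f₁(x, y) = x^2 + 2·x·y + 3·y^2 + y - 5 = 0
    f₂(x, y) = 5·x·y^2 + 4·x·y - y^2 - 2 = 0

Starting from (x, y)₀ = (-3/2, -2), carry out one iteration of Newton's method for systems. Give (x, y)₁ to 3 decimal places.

At (-3/2, -2): F = (13.250, -24.000).
Jacobian J = [[2·x + 2·y, 2·x + 6·y + 1], [5·y^2 + 4·y, 10·x·y + 4·x - 2·y]].
At the point, J = [[-7.000, -14.000], [12.000, 28.000]] (det J = -28.000).
Solving J·Δ = −F gives Δ = (1.250, 0.321).
Then the next iterate is (x, y)₁ = (-0.250, -1.679).

(-0.250, -1.679)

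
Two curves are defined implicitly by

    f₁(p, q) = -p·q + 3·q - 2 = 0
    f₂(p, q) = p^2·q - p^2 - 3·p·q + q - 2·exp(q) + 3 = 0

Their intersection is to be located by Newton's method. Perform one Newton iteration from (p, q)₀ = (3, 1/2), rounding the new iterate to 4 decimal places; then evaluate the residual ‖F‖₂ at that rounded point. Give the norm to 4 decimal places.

157.3352

At (3, 1/2): F = (-2.0000, -8.797443).
Jacobian J = [[-q, -p + 3], [2·p·q - 2·p - 3·q, p^2 - 3·p - 2·exp(q) + 1]].
At the point, J = [[-0.5000, 0.0000], [-4.5000, -2.297443]] (det J = 1.148721).
Solving J·Δ = −F gives Δ = (-4.0000, 4.0056).
Then the next iterate is (p, q)₁ = (-1.0000, 4.5056).
Re-evaluating at (-1.0000, 4.5056): F = (16.0224, -156.517283), so ‖F‖₂ = 157.3352.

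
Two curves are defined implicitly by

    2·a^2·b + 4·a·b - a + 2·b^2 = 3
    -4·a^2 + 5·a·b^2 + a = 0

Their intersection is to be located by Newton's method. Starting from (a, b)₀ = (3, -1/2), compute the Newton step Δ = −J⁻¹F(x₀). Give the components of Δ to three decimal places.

(-1.514, 0.245)

At (3, -1/2): F = (-20.500, -29.250).
Jacobian J = [[4·a·b + 4·b - 1, 2·a^2 + 4·a + 4·b], [-8·a + 5·b^2 + 1, 10·a·b]].
At the point, J = [[-9.000, 28.000], [-21.750, -15.000]] (det J = 744.000).
Solving J·Δ = −F gives Δ = (-1.514, 0.245).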